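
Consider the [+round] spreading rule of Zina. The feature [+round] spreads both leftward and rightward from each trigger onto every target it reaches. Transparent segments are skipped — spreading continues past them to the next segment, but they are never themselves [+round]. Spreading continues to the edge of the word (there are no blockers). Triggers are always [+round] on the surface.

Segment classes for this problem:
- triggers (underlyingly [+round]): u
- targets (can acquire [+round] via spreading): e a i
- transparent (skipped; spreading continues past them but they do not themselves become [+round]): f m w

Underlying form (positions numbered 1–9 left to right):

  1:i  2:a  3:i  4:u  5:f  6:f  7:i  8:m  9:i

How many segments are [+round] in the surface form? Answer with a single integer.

6

From /u/ at 4 rightward: 5 /f/ transparent; 6 /f/ transparent; 7 /i/ → [+round]; 8 /m/ transparent; 9 /i/ → [+round]; word edge.
From /u/ at 4 leftward: 3 /i/ → [+round]; 2 /a/ → [+round]; 1 /i/ → [+round]; word edge.
[+round] positions on the surface: 1 2 3 4 7 9.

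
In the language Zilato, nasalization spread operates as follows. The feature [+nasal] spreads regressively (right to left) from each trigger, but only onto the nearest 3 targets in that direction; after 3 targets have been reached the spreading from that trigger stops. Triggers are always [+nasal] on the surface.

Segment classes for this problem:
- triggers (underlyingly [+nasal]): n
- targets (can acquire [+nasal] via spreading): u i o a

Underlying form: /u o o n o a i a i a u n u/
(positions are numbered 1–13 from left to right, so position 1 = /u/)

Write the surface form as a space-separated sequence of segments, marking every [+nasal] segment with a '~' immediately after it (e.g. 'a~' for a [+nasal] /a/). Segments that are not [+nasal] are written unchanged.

u~ o~ o~ n~ o a i a i~ a~ u~ n~ u

From /n/ at 4 leftward: 3 /o/ → [+nasal]; 2 /o/ → [+nasal]; 1 /u/ → [+nasal]; bound reached.
From /n/ at 12 leftward: 11 /u/ → [+nasal]; 10 /a/ → [+nasal]; 9 /i/ → [+nasal]; bound reached.
Targets with no active source: positions 5 6 7 8 13 stay [-nasal].
[+nasal] positions on the surface: 1 2 3 4 9 10 11 12.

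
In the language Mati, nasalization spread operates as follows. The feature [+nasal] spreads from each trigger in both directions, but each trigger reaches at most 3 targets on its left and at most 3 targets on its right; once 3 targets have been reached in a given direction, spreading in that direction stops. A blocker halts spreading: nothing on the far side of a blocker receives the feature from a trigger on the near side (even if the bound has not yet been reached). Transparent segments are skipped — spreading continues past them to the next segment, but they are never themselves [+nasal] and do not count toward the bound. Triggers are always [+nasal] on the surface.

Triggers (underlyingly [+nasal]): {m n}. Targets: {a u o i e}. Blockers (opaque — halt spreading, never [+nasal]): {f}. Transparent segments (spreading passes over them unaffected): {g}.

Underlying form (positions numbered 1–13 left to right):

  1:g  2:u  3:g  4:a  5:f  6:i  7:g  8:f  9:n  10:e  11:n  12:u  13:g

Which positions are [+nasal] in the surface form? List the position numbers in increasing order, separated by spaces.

From /n/ at 9 rightward: 10 /e/ → [+nasal]; 11 /n/ is itself a trigger — this domain ends here.
From /n/ at 9 leftward: 8 /f/ blocks.
From /n/ at 11 rightward: 12 /u/ → [+nasal]; 13 /g/ transparent; word edge.
From /n/ at 11 leftward: 10 /e/ → [+nasal]; 9 /n/ is itself a trigger — this domain ends here.
Targets with no active source: positions 2 4 6 stay [-nasal].

9 10 11 12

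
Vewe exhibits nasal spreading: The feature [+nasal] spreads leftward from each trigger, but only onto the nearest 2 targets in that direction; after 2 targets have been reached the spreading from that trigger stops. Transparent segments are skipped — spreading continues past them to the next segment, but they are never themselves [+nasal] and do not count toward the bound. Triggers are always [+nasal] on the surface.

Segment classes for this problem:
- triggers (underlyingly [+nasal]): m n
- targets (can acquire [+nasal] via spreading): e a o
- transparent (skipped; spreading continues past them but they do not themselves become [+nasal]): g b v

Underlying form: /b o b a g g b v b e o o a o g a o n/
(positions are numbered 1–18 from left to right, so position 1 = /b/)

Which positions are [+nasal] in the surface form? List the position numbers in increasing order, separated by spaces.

From /n/ at 18 leftward: 17 /o/ → [+nasal]; 16 /a/ → [+nasal]; bound reached.
Targets with no active source: positions 2 4 10 11 12 13 14 stay [-nasal].

16 17 18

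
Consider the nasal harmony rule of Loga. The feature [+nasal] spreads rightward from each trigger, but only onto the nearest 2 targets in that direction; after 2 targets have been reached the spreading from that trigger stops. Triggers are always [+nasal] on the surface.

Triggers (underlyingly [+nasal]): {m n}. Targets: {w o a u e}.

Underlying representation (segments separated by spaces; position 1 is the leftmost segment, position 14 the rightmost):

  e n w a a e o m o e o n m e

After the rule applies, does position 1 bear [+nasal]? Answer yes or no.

From /n/ at 2 rightward: 3 /w/ → [+nasal]; 4 /a/ → [+nasal]; bound reached.
From /m/ at 8 rightward: 9 /o/ → [+nasal]; 10 /e/ → [+nasal]; bound reached.
From /n/ at 12 rightward: 13 /m/ is itself a trigger — this domain ends here.
From /m/ at 13 rightward: 14 /e/ → [+nasal]; word edge.
Targets with no active source: positions 1 5 6 7 11 stay [-nasal].
[+nasal] positions on the surface: 2 3 4 8 9 10 12 13 14.

no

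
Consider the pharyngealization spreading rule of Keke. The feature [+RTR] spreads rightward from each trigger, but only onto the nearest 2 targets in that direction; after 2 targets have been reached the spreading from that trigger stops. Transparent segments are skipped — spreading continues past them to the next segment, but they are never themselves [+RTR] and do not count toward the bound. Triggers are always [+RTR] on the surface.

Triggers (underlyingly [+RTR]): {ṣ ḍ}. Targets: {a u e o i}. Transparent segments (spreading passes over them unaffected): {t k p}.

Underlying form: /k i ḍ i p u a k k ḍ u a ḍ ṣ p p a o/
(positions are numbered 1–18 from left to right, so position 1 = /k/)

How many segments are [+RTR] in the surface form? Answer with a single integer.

From /ḍ/ at 3 rightward: 4 /i/ → [+RTR]; 5 /p/ transparent; 6 /u/ → [+RTR]; bound reached.
From /ḍ/ at 10 rightward: 11 /u/ → [+RTR]; 12 /a/ → [+RTR]; bound reached.
From /ḍ/ at 13 rightward: 14 /ṣ/ is itself a trigger — this domain ends here.
From /ṣ/ at 14 rightward: 15 /p/ transparent; 16 /p/ transparent; 17 /a/ → [+RTR]; 18 /o/ → [+RTR]; bound reached.
Targets with no active source: positions 2 7 stay [-emphatic].
[+RTR] positions on the surface: 3 4 6 10 11 12 13 14 17 18.

10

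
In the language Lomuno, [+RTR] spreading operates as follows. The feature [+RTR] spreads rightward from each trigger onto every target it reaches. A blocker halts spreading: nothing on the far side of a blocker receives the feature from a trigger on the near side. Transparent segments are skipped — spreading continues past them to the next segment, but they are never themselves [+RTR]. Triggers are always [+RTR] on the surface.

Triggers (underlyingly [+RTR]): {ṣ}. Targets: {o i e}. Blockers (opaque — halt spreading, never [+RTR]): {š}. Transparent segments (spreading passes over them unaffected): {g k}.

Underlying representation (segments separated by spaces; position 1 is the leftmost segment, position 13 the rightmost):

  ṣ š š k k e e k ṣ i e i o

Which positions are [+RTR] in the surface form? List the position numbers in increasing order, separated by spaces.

1 9 10 11 12 13

From /ṣ/ at 1 rightward: 2 /š/ blocks.
From /ṣ/ at 9 rightward: 10 /i/ → [+RTR]; 11 /e/ → [+RTR]; 12 /i/ → [+RTR]; 13 /o/ → [+RTR]; word edge.
Targets with no active source: positions 6 7 stay [-emphatic].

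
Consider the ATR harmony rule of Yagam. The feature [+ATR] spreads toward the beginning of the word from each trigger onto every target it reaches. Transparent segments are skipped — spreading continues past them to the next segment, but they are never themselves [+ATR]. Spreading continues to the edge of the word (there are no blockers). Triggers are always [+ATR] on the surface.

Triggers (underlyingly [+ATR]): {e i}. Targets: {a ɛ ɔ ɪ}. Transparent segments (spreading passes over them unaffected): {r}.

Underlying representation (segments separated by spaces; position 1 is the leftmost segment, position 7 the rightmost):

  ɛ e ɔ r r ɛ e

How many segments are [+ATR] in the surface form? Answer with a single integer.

From /e/ at 2 leftward: 1 /ɛ/ → [+ATR]; word edge.
From /e/ at 7 leftward: 6 /ɛ/ → [+ATR]; 5 /r/ transparent; 4 /r/ transparent; 3 /ɔ/ → [+ATR]; 2 /e/ is itself a trigger — this domain ends here.
[+ATR] positions on the surface: 1 2 3 6 7.

5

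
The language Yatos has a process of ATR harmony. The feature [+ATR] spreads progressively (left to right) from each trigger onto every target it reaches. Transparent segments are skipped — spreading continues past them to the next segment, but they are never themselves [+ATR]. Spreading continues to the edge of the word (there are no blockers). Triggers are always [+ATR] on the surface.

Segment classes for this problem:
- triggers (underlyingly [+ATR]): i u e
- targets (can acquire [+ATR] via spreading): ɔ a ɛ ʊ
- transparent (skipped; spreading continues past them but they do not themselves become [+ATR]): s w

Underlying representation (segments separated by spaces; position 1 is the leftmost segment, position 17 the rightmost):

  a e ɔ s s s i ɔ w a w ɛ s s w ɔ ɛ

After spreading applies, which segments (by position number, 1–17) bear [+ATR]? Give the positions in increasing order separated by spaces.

2 3 7 8 10 12 16 17

From /e/ at 2 rightward: 3 /ɔ/ → [+ATR]; 4 /s/ transparent; 5 /s/ transparent; 6 /s/ transparent; 7 /i/ is itself a trigger — this domain ends here.
From /i/ at 7 rightward: 8 /ɔ/ → [+ATR]; 9 /w/ transparent; 10 /a/ → [+ATR]; 11 /w/ transparent; 12 /ɛ/ → [+ATR]; 13 /s/ transparent; 14 /s/ transparent; 15 /w/ transparent; 16 /ɔ/ → [+ATR]; 17 /ɛ/ → [+ATR]; word edge.
Target with no active source: position 1 stays [-ATR].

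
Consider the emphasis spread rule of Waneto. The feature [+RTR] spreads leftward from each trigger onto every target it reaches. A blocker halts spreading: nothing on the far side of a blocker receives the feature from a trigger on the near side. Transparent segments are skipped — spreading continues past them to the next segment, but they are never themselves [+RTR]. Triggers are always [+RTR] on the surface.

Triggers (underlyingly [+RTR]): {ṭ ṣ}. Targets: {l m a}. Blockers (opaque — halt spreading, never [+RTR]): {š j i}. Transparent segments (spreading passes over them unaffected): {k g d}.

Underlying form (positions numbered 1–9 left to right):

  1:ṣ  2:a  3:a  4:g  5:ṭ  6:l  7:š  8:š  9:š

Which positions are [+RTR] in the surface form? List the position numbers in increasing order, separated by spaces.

From /ṣ/ at 1 leftward: word edge.
From /ṭ/ at 5 leftward: 4 /g/ transparent; 3 /a/ → [+RTR]; 2 /a/ → [+RTR]; 1 /ṣ/ is itself a trigger — this domain ends here.
Target with no active source: position 6 stays [-emphatic].

1 2 3 5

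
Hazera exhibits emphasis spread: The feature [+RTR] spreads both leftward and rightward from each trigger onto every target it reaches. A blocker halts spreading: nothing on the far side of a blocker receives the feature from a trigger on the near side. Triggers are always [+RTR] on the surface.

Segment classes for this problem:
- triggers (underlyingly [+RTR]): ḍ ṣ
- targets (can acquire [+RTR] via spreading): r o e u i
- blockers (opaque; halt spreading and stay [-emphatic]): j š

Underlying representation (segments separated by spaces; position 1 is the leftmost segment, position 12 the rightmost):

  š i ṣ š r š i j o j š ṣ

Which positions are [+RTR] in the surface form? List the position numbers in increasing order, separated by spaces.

From /ṣ/ at 3 rightward: 4 /š/ blocks.
From /ṣ/ at 3 leftward: 2 /i/ → [+RTR]; 1 /š/ blocks.
From /ṣ/ at 12 rightward: word edge.
From /ṣ/ at 12 leftward: 11 /š/ blocks.
Targets with no active source: positions 5 7 9 stay [-emphatic].

2 3 12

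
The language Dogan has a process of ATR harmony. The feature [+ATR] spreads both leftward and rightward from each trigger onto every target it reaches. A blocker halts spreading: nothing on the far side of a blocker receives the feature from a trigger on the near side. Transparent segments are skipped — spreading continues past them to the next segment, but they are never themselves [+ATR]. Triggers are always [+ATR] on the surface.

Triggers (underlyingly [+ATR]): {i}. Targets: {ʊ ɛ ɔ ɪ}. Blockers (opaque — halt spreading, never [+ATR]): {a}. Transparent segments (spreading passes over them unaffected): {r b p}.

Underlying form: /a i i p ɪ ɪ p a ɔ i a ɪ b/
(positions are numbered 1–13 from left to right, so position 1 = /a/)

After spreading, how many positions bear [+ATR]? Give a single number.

6

From /i/ at 2 rightward: 3 /i/ is itself a trigger — this domain ends here.
From /i/ at 2 leftward: 1 /a/ blocks.
From /i/ at 3 rightward: 4 /p/ transparent; 5 /ɪ/ → [+ATR]; 6 /ɪ/ → [+ATR]; 7 /p/ transparent; 8 /a/ blocks.
From /i/ at 3 leftward: 2 /i/ is itself a trigger — this domain ends here.
From /i/ at 10 rightward: 11 /a/ blocks.
From /i/ at 10 leftward: 9 /ɔ/ → [+ATR]; 8 /a/ blocks.
Target with no active source: position 12 stays [-ATR].
[+ATR] positions on the surface: 2 3 5 6 9 10.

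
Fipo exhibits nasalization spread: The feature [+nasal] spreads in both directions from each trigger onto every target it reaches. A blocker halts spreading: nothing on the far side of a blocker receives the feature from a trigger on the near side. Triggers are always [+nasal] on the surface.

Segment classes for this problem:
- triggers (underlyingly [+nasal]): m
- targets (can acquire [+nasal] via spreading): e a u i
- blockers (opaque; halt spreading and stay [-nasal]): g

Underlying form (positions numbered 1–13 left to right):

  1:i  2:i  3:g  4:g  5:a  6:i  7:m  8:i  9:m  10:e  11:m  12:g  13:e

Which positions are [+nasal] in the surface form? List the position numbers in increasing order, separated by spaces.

From /m/ at 7 rightward: 8 /i/ → [+nasal]; 9 /m/ is itself a trigger — this domain ends here.
From /m/ at 7 leftward: 6 /i/ → [+nasal]; 5 /a/ → [+nasal]; 4 /g/ blocks.
From /m/ at 9 rightward: 10 /e/ → [+nasal]; 11 /m/ is itself a trigger — this domain ends here.
From /m/ at 9 leftward: 8 /i/ → [+nasal]; 7 /m/ is itself a trigger — this domain ends here.
From /m/ at 11 rightward: 12 /g/ blocks.
From /m/ at 11 leftward: 10 /e/ → [+nasal]; 9 /m/ is itself a trigger — this domain ends here.
Targets with no active source: positions 1 2 13 stay [-nasal].

5 6 7 8 9 10 11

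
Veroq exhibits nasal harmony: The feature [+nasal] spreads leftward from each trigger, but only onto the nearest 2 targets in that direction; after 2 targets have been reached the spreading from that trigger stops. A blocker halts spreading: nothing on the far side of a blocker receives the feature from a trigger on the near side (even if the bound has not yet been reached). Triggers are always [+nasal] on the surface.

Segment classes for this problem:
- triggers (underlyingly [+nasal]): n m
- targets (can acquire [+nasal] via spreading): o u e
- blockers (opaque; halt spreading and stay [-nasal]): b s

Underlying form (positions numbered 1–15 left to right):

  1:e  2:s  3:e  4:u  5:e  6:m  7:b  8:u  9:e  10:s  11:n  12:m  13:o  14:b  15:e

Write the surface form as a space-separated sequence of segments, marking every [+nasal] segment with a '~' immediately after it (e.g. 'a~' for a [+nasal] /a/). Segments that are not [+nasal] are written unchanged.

e s e u~ e~ m~ b u e s n~ m~ o b e

From /m/ at 6 leftward: 5 /e/ → [+nasal]; 4 /u/ → [+nasal]; bound reached.
From /n/ at 11 leftward: 10 /s/ blocks.
From /m/ at 12 leftward: 11 /n/ is itself a trigger — this domain ends here.
Targets with no active source: positions 1 3 8 9 13 15 stay [-nasal].
[+nasal] positions on the surface: 4 5 6 11 12.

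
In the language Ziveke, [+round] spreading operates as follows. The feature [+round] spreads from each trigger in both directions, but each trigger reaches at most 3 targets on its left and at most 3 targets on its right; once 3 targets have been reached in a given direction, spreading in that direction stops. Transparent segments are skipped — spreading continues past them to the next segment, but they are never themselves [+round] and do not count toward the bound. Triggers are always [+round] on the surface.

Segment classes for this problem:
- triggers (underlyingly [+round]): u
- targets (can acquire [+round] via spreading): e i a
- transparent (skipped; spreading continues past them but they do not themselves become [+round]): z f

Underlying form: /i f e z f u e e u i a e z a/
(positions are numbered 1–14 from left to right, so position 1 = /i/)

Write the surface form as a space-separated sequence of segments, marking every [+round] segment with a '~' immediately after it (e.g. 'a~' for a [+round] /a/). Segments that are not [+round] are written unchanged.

From /u/ at 6 rightward: 7 /e/ → [+round]; 8 /e/ → [+round]; 9 /u/ is itself a trigger — this domain ends here.
From /u/ at 6 leftward: 5 /f/ transparent; 4 /z/ transparent; 3 /e/ → [+round]; 2 /f/ transparent; 1 /i/ → [+round]; word edge.
From /u/ at 9 rightward: 10 /i/ → [+round]; 11 /a/ → [+round]; 12 /e/ → [+round]; bound reached.
From /u/ at 9 leftward: 8 /e/ → [+round]; 7 /e/ → [+round]; 6 /u/ is itself a trigger — this domain ends here.
Target with no active source: position 14 stays [-round].
[+round] positions on the surface: 1 3 6 7 8 9 10 11 12.

i~ f e~ z f u~ e~ e~ u~ i~ a~ e~ z a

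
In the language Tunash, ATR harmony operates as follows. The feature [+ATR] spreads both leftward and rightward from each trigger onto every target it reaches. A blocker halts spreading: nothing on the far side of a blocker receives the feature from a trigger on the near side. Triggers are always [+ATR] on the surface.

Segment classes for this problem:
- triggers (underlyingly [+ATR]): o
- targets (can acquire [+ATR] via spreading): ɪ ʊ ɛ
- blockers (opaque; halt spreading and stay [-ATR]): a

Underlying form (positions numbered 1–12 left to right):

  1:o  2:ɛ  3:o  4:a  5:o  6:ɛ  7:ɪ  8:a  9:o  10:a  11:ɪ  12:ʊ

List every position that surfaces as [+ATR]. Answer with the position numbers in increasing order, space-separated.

1 2 3 5 6 7 9

From /o/ at 1 rightward: 2 /ɛ/ → [+ATR]; 3 /o/ is itself a trigger — this domain ends here.
From /o/ at 1 leftward: word edge.
From /o/ at 3 rightward: 4 /a/ blocks.
From /o/ at 3 leftward: 2 /ɛ/ → [+ATR]; 1 /o/ is itself a trigger — this domain ends here.
From /o/ at 5 rightward: 6 /ɛ/ → [+ATR]; 7 /ɪ/ → [+ATR]; 8 /a/ blocks.
From /o/ at 5 leftward: 4 /a/ blocks.
From /o/ at 9 rightward: 10 /a/ blocks.
From /o/ at 9 leftward: 8 /a/ blocks.
Targets with no active source: positions 11 12 stay [-ATR].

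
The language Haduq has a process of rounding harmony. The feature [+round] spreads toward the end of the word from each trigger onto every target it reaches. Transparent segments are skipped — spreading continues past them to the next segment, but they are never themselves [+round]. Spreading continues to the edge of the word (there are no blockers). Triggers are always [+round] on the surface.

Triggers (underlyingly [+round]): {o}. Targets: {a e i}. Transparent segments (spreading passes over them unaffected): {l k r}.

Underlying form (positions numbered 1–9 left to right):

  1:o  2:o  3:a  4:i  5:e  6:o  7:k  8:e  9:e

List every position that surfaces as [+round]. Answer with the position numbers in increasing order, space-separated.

1 2 3 4 5 6 8 9

From /o/ at 1 rightward: 2 /o/ is itself a trigger — this domain ends here.
From /o/ at 2 rightward: 3 /a/ → [+round]; 4 /i/ → [+round]; 5 /e/ → [+round]; 6 /o/ is itself a trigger — this domain ends here.
From /o/ at 6 rightward: 7 /k/ transparent; 8 /e/ → [+round]; 9 /e/ → [+round]; word edge.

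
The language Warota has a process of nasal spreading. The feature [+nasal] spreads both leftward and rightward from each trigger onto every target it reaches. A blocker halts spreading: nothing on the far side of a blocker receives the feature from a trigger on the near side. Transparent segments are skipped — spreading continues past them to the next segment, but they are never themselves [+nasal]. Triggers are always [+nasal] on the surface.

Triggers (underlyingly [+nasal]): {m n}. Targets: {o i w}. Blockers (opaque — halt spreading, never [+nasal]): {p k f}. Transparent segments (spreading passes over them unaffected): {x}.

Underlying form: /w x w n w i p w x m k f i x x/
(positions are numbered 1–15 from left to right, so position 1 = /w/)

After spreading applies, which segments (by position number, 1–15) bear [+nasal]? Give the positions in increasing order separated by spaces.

From /n/ at 4 rightward: 5 /w/ → [+nasal]; 6 /i/ → [+nasal]; 7 /p/ blocks.
From /n/ at 4 leftward: 3 /w/ → [+nasal]; 2 /x/ transparent; 1 /w/ → [+nasal]; word edge.
From /m/ at 10 rightward: 11 /k/ blocks.
From /m/ at 10 leftward: 9 /x/ transparent; 8 /w/ → [+nasal]; 7 /p/ blocks.
Target with no active source: position 13 stays [-nasal].

1 3 4 5 6 8 10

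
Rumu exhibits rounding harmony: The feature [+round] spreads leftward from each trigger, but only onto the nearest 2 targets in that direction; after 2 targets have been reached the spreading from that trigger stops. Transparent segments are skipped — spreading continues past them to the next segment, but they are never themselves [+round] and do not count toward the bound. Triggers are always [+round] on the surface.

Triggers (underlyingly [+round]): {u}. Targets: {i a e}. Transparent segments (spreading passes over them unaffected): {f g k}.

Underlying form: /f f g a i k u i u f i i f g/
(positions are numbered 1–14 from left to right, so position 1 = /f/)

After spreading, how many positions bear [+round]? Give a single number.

From /u/ at 7 leftward: 6 /k/ transparent; 5 /i/ → [+round]; 4 /a/ → [+round]; bound reached.
From /u/ at 9 leftward: 8 /i/ → [+round]; 7 /u/ is itself a trigger — this domain ends here.
Targets with no active source: positions 11 12 stay [-round].
[+round] positions on the surface: 4 5 7 8 9.

5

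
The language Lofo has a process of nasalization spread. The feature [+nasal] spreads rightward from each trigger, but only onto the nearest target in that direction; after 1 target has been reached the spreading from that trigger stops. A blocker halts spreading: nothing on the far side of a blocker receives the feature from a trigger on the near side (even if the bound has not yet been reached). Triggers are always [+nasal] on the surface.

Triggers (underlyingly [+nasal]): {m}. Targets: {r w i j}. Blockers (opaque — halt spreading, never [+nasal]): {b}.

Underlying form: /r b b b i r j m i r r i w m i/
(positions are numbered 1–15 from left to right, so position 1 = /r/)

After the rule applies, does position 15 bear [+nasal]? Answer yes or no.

From /m/ at 8 rightward: 9 /i/ → [+nasal]; bound reached.
From /m/ at 14 rightward: 15 /i/ → [+nasal]; bound reached.
Targets with no active source: positions 1 5 6 7 10 11 12 13 stay [-nasal].
[+nasal] positions on the surface: 8 9 14 15.

yes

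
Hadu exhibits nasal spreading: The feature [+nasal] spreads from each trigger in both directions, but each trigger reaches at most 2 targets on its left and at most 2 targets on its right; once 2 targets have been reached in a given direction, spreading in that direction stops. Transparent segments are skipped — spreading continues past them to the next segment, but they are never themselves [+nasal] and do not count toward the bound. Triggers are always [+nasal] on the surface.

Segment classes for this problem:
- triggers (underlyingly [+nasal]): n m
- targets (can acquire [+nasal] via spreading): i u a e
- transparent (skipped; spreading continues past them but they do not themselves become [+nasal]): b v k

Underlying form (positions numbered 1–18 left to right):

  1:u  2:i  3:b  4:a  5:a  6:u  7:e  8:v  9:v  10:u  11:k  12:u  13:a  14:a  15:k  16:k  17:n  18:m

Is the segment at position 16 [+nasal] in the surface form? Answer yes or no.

no

From /n/ at 17 rightward: 18 /m/ is itself a trigger — this domain ends here.
From /n/ at 17 leftward: 16 /k/ transparent; 15 /k/ transparent; 14 /a/ → [+nasal]; 13 /a/ → [+nasal]; bound reached.
From /m/ at 18 rightward: word edge.
From /m/ at 18 leftward: 17 /n/ is itself a trigger — this domain ends here.
Targets with no active source: positions 1 2 4 5 6 7 10 12 stay [-nasal].
[+nasal] positions on the surface: 13 14 17 18.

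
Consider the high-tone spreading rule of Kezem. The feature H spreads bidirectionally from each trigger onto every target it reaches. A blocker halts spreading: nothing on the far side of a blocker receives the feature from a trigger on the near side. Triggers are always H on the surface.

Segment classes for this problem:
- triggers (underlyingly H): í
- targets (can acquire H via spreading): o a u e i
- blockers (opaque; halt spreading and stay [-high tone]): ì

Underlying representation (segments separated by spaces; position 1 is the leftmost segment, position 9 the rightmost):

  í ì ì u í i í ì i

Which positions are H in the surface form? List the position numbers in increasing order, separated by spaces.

From /í/ at 1 rightward: 2 /ì/ blocks.
From /í/ at 1 leftward: word edge.
From /í/ at 5 rightward: 6 /i/ → H; 7 /í/ is itself a trigger — this domain ends here.
From /í/ at 5 leftward: 4 /u/ → H; 3 /ì/ blocks.
From /í/ at 7 rightward: 8 /ì/ blocks.
From /í/ at 7 leftward: 6 /i/ → H; 5 /í/ is itself a trigger — this domain ends here.
Target with no active source: position 9 stays [-high tone].

1 4 5 6 7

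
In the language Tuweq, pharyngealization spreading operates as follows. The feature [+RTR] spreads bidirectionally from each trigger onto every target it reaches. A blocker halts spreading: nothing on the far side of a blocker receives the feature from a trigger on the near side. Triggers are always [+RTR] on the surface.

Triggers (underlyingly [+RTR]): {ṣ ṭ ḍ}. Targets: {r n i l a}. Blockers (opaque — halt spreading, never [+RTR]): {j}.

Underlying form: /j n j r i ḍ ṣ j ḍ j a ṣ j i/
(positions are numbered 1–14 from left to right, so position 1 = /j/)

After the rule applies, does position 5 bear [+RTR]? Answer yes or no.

yes

From /ḍ/ at 6 rightward: 7 /ṣ/ is itself a trigger — this domain ends here.
From /ḍ/ at 6 leftward: 5 /i/ → [+RTR]; 4 /r/ → [+RTR]; 3 /j/ blocks.
From /ṣ/ at 7 rightward: 8 /j/ blocks.
From /ṣ/ at 7 leftward: 6 /ḍ/ is itself a trigger — this domain ends here.
From /ḍ/ at 9 rightward: 10 /j/ blocks.
From /ḍ/ at 9 leftward: 8 /j/ blocks.
From /ṣ/ at 12 rightward: 13 /j/ blocks.
From /ṣ/ at 12 leftward: 11 /a/ → [+RTR]; 10 /j/ blocks.
Targets with no active source: positions 2 14 stay [-emphatic].
[+RTR] positions on the surface: 4 5 6 7 9 11 12.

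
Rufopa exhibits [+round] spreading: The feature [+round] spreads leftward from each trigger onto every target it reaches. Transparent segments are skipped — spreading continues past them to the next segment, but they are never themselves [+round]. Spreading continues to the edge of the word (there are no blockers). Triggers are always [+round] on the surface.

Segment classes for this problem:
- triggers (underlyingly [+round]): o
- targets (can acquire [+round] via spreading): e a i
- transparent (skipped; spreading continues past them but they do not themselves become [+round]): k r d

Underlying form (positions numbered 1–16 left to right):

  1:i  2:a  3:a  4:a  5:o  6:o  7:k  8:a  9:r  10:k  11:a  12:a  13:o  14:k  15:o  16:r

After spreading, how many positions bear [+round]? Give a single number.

11

From /o/ at 5 leftward: 4 /a/ → [+round]; 3 /a/ → [+round]; 2 /a/ → [+round]; 1 /i/ → [+round]; word edge.
From /o/ at 6 leftward: 5 /o/ is itself a trigger — this domain ends here.
From /o/ at 13 leftward: 12 /a/ → [+round]; 11 /a/ → [+round]; 10 /k/ transparent; 9 /r/ transparent; 8 /a/ → [+round]; 7 /k/ transparent; 6 /o/ is itself a trigger — this domain ends here.
From /o/ at 15 leftward: 14 /k/ transparent; 13 /o/ is itself a trigger — this domain ends here.
[+round] positions on the surface: 1 2 3 4 5 6 8 11 12 13 15.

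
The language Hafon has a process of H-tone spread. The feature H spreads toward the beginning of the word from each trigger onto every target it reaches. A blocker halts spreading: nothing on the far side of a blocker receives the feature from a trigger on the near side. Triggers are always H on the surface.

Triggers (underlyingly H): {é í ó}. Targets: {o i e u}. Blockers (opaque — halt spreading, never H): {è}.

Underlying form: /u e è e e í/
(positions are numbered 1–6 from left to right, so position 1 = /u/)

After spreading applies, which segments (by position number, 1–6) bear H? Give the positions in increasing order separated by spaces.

4 5 6

From /í/ at 6 leftward: 5 /e/ → H; 4 /e/ → H; 3 /è/ blocks.
Targets with no active source: positions 1 2 stay [-high tone].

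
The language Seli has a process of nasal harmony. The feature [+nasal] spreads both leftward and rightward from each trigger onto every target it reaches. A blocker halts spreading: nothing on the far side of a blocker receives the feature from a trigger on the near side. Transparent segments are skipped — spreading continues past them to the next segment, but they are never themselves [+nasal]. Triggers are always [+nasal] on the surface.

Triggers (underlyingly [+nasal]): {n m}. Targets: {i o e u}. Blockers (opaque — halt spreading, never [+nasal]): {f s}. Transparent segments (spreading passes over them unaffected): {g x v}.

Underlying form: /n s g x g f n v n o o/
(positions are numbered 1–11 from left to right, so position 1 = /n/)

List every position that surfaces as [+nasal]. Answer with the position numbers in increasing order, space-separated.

From /n/ at 1 rightward: 2 /s/ blocks.
From /n/ at 1 leftward: word edge.
From /n/ at 7 rightward: 8 /v/ transparent; 9 /n/ is itself a trigger — this domain ends here.
From /n/ at 7 leftward: 6 /f/ blocks.
From /n/ at 9 rightward: 10 /o/ → [+nasal]; 11 /o/ → [+nasal]; word edge.
From /n/ at 9 leftward: 8 /v/ transparent; 7 /n/ is itself a trigger — this domain ends here.

1 7 9 10 11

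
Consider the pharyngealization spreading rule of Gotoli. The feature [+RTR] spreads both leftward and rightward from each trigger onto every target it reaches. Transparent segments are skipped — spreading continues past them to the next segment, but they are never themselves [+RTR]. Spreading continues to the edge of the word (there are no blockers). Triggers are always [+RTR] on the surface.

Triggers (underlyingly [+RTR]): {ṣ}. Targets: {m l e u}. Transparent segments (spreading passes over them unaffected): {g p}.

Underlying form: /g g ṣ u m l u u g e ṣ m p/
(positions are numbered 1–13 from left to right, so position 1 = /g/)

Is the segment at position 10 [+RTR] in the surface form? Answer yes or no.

From /ṣ/ at 3 rightward: 4 /u/ → [+RTR]; 5 /m/ → [+RTR]; 6 /l/ → [+RTR]; 7 /u/ → [+RTR]; 8 /u/ → [+RTR]; 9 /g/ transparent; 10 /e/ → [+RTR]; 11 /ṣ/ is itself a trigger — this domain ends here.
From /ṣ/ at 3 leftward: 2 /g/ transparent; 1 /g/ transparent; word edge.
From /ṣ/ at 11 rightward: 12 /m/ → [+RTR]; 13 /p/ transparent; word edge.
From /ṣ/ at 11 leftward: 10 /e/ → [+RTR]; 9 /g/ transparent; 8 /u/ → [+RTR]; 7 /u/ → [+RTR]; 6 /l/ → [+RTR]; 5 /m/ → [+RTR]; 4 /u/ → [+RTR]; 3 /ṣ/ is itself a trigger — this domain ends here.
[+RTR] positions on the surface: 3 4 5 6 7 8 10 11 12.

yes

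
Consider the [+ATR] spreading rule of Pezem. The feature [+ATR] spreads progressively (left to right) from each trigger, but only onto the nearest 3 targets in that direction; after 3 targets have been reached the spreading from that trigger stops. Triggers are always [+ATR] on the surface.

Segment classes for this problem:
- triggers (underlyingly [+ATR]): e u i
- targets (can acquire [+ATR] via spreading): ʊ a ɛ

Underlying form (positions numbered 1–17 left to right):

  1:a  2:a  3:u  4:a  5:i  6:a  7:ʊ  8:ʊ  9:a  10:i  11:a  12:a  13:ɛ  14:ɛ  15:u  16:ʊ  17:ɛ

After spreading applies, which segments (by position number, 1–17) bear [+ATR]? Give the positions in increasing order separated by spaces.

3 4 5 6 7 8 10 11 12 13 15 16 17

From /u/ at 3 rightward: 4 /a/ → [+ATR]; 5 /i/ is itself a trigger — this domain ends here.
From /i/ at 5 rightward: 6 /a/ → [+ATR]; 7 /ʊ/ → [+ATR]; 8 /ʊ/ → [+ATR]; bound reached.
From /i/ at 10 rightward: 11 /a/ → [+ATR]; 12 /a/ → [+ATR]; 13 /ɛ/ → [+ATR]; bound reached.
From /u/ at 15 rightward: 16 /ʊ/ → [+ATR]; 17 /ɛ/ → [+ATR]; word edge.
Targets with no active source: positions 1 2 9 14 stay [-ATR].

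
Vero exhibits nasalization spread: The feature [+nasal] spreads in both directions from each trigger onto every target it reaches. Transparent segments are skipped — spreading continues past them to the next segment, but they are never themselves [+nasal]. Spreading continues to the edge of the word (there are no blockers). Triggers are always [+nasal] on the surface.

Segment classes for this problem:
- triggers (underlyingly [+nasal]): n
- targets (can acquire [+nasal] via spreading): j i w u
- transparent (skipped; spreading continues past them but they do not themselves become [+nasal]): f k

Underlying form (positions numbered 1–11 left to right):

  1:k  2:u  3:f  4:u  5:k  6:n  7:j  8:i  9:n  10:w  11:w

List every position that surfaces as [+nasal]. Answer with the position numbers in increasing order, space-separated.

From /n/ at 6 rightward: 7 /j/ → [+nasal]; 8 /i/ → [+nasal]; 9 /n/ is itself a trigger — this domain ends here.
From /n/ at 6 leftward: 5 /k/ transparent; 4 /u/ → [+nasal]; 3 /f/ transparent; 2 /u/ → [+nasal]; 1 /k/ transparent; word edge.
From /n/ at 9 rightward: 10 /w/ → [+nasal]; 11 /w/ → [+nasal]; word edge.
From /n/ at 9 leftward: 8 /i/ → [+nasal]; 7 /j/ → [+nasal]; 6 /n/ is itself a trigger — this domain ends here.

2 4 6 7 8 9 10 11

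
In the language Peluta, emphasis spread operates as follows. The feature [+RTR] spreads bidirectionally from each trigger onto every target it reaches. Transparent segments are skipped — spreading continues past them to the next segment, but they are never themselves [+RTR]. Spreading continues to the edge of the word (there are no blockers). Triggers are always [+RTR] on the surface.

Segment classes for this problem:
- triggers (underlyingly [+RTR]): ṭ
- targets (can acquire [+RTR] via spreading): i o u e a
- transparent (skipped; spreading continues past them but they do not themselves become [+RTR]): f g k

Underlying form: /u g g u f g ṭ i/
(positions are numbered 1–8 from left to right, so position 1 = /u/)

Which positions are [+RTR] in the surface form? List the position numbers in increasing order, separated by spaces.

From /ṭ/ at 7 rightward: 8 /i/ → [+RTR]; word edge.
From /ṭ/ at 7 leftward: 6 /g/ transparent; 5 /f/ transparent; 4 /u/ → [+RTR]; 3 /g/ transparent; 2 /g/ transparent; 1 /u/ → [+RTR]; word edge.

1 4 7 8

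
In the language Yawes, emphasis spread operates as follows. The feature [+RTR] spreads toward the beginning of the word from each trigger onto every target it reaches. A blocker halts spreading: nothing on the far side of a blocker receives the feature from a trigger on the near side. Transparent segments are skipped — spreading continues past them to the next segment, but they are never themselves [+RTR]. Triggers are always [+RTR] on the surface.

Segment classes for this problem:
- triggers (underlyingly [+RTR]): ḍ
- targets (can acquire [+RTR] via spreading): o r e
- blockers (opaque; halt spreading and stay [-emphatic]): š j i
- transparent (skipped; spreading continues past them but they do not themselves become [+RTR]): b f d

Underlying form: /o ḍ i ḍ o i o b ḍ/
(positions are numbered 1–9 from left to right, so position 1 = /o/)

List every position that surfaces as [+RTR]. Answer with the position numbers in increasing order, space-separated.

From /ḍ/ at 2 leftward: 1 /o/ → [+RTR]; word edge.
From /ḍ/ at 4 leftward: 3 /i/ blocks.
From /ḍ/ at 9 leftward: 8 /b/ transparent; 7 /o/ → [+RTR]; 6 /i/ blocks.
Target with no active source: position 5 stays [-emphatic].

1 2 4 7 9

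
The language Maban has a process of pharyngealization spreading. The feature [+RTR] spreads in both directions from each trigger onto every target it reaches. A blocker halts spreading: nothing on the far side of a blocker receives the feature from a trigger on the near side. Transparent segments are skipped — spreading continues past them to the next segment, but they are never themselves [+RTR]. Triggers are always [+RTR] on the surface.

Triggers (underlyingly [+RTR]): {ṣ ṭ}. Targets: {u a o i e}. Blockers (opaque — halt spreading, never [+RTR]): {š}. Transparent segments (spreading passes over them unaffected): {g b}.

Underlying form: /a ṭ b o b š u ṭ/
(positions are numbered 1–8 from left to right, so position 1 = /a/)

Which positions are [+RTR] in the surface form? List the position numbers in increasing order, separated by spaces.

From /ṭ/ at 2 rightward: 3 /b/ transparent; 4 /o/ → [+RTR]; 5 /b/ transparent; 6 /š/ blocks.
From /ṭ/ at 2 leftward: 1 /a/ → [+RTR]; word edge.
From /ṭ/ at 8 rightward: word edge.
From /ṭ/ at 8 leftward: 7 /u/ → [+RTR]; 6 /š/ blocks.

1 2 4 7 8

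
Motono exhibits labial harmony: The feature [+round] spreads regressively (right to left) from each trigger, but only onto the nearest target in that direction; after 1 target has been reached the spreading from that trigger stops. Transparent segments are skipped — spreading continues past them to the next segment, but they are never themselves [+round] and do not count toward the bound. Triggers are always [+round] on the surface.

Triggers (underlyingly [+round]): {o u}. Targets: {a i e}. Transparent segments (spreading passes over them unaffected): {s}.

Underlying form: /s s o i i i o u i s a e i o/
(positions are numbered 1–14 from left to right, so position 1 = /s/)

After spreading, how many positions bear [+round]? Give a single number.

6

From /o/ at 3 leftward: 2 /s/ transparent; 1 /s/ transparent; word edge.
From /o/ at 7 leftward: 6 /i/ → [+round]; bound reached.
From /u/ at 8 leftward: 7 /o/ is itself a trigger — this domain ends here.
From /o/ at 14 leftward: 13 /i/ → [+round]; bound reached.
Targets with no active source: positions 4 5 9 11 12 stay [-round].
[+round] positions on the surface: 3 6 7 8 13 14.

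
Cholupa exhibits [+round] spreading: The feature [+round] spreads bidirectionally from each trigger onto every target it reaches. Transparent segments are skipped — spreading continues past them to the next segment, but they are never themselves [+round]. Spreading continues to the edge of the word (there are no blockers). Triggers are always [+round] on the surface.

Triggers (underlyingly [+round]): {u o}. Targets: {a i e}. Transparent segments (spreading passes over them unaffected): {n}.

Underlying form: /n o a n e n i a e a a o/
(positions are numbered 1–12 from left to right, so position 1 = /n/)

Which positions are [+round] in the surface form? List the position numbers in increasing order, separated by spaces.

2 3 5 7 8 9 10 11 12

From /o/ at 2 rightward: 3 /a/ → [+round]; 4 /n/ transparent; 5 /e/ → [+round]; 6 /n/ transparent; 7 /i/ → [+round]; 8 /a/ → [+round]; 9 /e/ → [+round]; 10 /a/ → [+round]; 11 /a/ → [+round]; 12 /o/ is itself a trigger — this domain ends here.
From /o/ at 2 leftward: 1 /n/ transparent; word edge.
From /o/ at 12 rightward: word edge.
From /o/ at 12 leftward: 11 /a/ → [+round]; 10 /a/ → [+round]; 9 /e/ → [+round]; 8 /a/ → [+round]; 7 /i/ → [+round]; 6 /n/ transparent; 5 /e/ → [+round]; 4 /n/ transparent; 3 /a/ → [+round]; 2 /o/ is itself a trigger — this domain ends here.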